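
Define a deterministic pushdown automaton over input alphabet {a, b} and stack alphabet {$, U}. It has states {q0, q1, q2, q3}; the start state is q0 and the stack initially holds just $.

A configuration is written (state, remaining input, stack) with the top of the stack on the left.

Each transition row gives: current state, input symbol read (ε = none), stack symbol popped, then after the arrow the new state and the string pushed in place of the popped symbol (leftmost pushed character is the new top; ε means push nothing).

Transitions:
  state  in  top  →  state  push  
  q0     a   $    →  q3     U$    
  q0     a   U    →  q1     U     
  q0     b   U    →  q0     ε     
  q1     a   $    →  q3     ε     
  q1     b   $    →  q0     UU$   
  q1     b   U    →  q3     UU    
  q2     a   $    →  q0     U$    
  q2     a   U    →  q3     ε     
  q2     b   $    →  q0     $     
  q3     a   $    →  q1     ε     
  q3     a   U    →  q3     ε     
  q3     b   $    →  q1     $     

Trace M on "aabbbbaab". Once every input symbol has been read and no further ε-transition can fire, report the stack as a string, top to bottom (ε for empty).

$

(q0, aabbbbaab, $) ⊢ (q3, abbbbaab, U$) ⊢ (q3, bbbbaab, $) ⊢ (q1, bbbaab, $) ⊢ (q0, bbaab, UU$) ⊢ (q0, baab, U$) ⊢ (q0, aab, $) ⊢ (q3, ab, U$) ⊢ (q3, b, $) ⊢ (q1, ε, $)
All input consumed in state q1 with stack $.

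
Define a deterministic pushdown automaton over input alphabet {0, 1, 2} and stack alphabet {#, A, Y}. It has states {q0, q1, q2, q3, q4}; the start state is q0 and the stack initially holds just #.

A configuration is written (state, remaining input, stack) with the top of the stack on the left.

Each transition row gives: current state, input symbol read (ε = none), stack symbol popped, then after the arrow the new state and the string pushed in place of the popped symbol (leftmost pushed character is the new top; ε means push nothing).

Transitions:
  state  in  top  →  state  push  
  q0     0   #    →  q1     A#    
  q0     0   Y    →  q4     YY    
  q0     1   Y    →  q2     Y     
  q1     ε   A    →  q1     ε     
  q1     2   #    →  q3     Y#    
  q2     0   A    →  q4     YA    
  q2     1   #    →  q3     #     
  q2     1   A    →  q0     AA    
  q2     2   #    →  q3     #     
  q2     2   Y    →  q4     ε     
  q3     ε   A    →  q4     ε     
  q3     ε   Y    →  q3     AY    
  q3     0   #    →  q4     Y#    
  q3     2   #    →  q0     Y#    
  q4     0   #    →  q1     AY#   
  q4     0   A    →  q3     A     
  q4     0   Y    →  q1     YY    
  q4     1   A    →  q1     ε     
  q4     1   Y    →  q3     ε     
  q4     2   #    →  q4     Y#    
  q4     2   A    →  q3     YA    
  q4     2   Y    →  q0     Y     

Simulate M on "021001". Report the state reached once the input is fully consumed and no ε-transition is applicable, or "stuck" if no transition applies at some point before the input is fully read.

(q0, 021001, #) ⊢ (q1, 21001, A#) ⊢ (q1, 21001, #) ⊢ (q3, 1001, Y#) ⊢ (q3, 1001, AY#) ⊢ (q4, 1001, Y#) ⊢ (q3, 001, #) ⊢ (q4, 01, Y#) ⊢ (q1, 1, YY#)
No transition for (q1, 1, top Y); M blocks with input 1 remaining.

stuck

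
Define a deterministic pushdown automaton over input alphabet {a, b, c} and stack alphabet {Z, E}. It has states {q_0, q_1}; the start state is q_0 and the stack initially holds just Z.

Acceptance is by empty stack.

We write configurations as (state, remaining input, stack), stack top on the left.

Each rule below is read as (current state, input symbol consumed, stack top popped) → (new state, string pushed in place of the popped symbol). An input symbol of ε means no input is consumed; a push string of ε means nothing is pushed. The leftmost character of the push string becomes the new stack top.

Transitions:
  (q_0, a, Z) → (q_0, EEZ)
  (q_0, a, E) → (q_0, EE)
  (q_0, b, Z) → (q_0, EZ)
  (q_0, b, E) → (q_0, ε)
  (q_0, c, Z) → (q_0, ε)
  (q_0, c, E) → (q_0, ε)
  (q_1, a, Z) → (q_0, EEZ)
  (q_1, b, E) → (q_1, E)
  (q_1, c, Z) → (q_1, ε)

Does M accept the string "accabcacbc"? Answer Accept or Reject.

(q_0, accabcacbc, Z)
  read a, top Z: go to q_0, push EEZ → (q_0, ccabcacbc, EEZ)
  read c, top E: go to q_0, push ε → (q_0, cabcacbc, EZ)
  read c, top E: go to q_0, push ε → (q_0, abcacbc, Z)
  read a, top Z: go to q_0, push EEZ → (q_0, bcacbc, EEZ)
  read b, top E: go to q_0, push ε → (q_0, cacbc, EZ)
  read c, top E: go to q_0, push ε → (q_0, acbc, Z)
  read a, top Z: go to q_0, push EEZ → (q_0, cbc, EEZ)
  read c, top E: go to q_0, push ε → (q_0, bc, EZ)
  read b, top E: go to q_0, push ε → (q_0, c, Z)
  read c, top Z: go to q_0, push ε → (q_0, ε, ε)
All input consumed and the stack is empty.

Accept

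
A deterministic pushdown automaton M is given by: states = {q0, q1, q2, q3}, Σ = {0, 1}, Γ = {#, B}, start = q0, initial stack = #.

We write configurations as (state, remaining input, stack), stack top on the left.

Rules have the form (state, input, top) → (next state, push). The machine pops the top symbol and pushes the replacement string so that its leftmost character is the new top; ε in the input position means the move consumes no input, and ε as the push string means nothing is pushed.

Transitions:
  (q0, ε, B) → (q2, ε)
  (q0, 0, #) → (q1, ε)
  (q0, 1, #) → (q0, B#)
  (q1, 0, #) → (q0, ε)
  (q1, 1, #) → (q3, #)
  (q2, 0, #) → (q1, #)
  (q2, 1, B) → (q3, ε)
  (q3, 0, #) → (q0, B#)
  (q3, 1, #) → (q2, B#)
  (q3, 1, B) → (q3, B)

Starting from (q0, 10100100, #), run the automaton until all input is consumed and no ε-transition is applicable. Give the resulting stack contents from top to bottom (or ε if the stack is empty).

#

(q0, 10100100, #)
  read 1, top #: go to q0, push B# → (q0, 0100100, B#)
  ε-move, top B: go to q2, push ε → (q2, 0100100, #)
  read 0, top #: go to q1, push # → (q1, 100100, #)
  read 1, top #: go to q3, push # → (q3, 00100, #)
  read 0, top #: go to q0, push B# → (q0, 0100, B#)
  ε-move, top B: go to q2, push ε → (q2, 0100, #)
  read 0, top #: go to q1, push # → (q1, 100, #)
  read 1, top #: go to q3, push # → (q3, 00, #)
  read 0, top #: go to q0, push B# → (q0, 0, B#)
  ε-move, top B: go to q2, push ε → (q2, 0, #)
  read 0, top #: go to q1, push # → (q1, ε, #)
All input consumed in state q1 with stack #.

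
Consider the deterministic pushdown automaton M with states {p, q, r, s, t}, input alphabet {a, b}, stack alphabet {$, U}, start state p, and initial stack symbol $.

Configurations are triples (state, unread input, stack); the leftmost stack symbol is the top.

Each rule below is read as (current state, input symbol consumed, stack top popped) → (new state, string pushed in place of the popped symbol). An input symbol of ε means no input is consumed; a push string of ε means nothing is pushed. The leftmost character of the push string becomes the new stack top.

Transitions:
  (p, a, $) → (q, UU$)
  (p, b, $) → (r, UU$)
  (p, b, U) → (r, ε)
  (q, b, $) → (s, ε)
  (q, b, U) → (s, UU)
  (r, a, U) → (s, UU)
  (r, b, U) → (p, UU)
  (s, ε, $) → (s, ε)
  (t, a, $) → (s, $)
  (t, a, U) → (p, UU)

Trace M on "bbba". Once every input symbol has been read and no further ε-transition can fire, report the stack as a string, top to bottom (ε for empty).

UUU$

(p, bbba, $) ⊢ (r, bba, UU$) ⊢ (p, ba, UUU$) ⊢ (r, a, UU$) ⊢ (s, ε, UUU$)
All input consumed in state s with stack UUU$.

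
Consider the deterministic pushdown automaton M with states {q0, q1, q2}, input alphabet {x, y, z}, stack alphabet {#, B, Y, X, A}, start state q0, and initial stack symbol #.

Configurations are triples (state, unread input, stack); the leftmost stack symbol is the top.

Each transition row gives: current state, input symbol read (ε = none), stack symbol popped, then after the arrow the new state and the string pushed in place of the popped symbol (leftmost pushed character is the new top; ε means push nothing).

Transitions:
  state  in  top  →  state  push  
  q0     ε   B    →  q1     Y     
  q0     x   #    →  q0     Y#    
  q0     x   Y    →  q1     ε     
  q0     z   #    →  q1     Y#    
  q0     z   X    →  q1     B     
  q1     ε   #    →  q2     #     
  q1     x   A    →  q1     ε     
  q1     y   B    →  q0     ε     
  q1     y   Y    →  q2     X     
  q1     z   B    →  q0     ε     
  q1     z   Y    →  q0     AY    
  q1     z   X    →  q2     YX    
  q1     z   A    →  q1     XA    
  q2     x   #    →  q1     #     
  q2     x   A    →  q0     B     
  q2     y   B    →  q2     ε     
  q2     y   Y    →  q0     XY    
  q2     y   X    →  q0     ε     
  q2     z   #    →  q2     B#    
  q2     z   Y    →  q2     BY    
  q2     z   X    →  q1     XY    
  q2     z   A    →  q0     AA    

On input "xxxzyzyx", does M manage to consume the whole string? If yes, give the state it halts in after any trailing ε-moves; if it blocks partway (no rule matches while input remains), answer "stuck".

q2

(q0, xxxzyzyx, #) ⊢ (q0, xxzyzyx, Y#) ⊢ (q1, xzyzyx, #) ⊢ (q2, xzyzyx, #) ⊢ (q1, zyzyx, #) ⊢ (q2, zyzyx, #) ⊢ (q2, yzyx, B#) ⊢ (q2, zyx, #) ⊢ (q2, yx, B#) ⊢ (q2, x, #) ⊢ (q1, ε, #) ⊢ (q2, ε, #)
All input consumed; M is in state q2.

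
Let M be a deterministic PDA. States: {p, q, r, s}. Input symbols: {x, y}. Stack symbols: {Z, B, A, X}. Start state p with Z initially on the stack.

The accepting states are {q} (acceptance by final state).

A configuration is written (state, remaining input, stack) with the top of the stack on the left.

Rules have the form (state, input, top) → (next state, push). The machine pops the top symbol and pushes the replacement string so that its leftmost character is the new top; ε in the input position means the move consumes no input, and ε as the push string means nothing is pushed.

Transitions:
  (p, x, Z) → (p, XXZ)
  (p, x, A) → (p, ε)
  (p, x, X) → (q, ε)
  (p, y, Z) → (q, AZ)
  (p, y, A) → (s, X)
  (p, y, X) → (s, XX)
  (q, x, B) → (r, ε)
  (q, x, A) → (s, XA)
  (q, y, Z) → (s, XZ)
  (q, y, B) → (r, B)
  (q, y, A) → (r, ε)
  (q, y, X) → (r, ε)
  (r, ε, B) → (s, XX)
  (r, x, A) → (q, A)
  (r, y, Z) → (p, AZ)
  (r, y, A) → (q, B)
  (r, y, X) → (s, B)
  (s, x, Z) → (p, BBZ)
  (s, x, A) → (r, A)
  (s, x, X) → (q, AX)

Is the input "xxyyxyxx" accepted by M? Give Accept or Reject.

Accept

(p, xxyyxyxx, Z) ⊢ (p, xyyxyxx, XXZ) ⊢ (q, yyxyxx, XZ) ⊢ (r, yxyxx, Z) ⊢ (p, xyxx, AZ) ⊢ (p, yxx, Z) ⊢ (q, xx, AZ) ⊢ (s, x, XAZ) ⊢ (q, ε, AXAZ)
All input consumed; state q ∈ F.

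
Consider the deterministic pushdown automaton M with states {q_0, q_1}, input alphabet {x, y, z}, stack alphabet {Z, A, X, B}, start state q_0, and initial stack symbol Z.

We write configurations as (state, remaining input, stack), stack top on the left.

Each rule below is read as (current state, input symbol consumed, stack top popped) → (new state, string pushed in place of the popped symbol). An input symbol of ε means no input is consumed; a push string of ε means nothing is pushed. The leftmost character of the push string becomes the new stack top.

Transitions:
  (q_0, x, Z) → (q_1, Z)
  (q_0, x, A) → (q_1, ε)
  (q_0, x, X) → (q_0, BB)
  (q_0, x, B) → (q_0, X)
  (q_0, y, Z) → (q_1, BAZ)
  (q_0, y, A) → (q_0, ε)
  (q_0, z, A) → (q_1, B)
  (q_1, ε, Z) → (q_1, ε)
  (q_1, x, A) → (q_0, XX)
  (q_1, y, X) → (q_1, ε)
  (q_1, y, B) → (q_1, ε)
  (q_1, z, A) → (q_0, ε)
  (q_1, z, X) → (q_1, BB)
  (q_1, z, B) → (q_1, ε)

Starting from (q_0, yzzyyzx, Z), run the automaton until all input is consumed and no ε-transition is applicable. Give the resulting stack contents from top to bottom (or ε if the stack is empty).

(q_0, yzzyyzx, Z)
  read y, top Z: go to q_1, push BAZ → (q_1, zzyyzx, BAZ)
  read z, top B: go to q_1, push ε → (q_1, zyyzx, AZ)
  read z, top A: go to q_0, push ε → (q_0, yyzx, Z)
  read y, top Z: go to q_1, push BAZ → (q_1, yzx, BAZ)
  read y, top B: go to q_1, push ε → (q_1, zx, AZ)
  read z, top A: go to q_0, push ε → (q_0, x, Z)
  read x, top Z: go to q_1, push Z → (q_1, ε, Z)
  ε-move, top Z: go to q_1, push ε → (q_1, ε, ε)
All input consumed in state q_1 with stack ε.

ε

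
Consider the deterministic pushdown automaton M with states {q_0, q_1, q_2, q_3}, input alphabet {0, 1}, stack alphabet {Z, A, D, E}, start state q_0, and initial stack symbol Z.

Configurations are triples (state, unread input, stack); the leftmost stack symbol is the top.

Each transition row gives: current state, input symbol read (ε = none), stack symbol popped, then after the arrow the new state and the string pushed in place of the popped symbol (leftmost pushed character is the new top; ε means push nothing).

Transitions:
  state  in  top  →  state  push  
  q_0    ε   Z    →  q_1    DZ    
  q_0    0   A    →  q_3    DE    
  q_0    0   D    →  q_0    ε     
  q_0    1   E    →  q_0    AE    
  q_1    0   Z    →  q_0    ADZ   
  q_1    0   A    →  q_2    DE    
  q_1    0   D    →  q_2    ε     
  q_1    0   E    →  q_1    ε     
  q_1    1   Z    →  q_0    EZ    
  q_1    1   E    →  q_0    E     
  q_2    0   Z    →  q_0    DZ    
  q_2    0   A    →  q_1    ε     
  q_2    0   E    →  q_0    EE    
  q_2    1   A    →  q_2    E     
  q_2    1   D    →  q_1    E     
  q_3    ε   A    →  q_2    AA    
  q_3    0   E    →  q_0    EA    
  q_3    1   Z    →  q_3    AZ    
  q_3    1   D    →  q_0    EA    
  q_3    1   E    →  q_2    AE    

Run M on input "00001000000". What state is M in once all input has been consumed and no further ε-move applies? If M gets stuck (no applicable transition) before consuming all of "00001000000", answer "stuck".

stuck

(q_0, 00001000000, Z)
  ε-move, top Z: go to q_1, push DZ → (q_1, 00001000000, DZ)
  read 0, top D: go to q_2, push ε → (q_2, 0001000000, Z)
  read 0, top Z: go to q_0, push DZ → (q_0, 001000000, DZ)
  read 0, top D: go to q_0, push ε → (q_0, 01000000, Z)
  ε-move, top Z: go to q_1, push DZ → (q_1, 01000000, DZ)
  read 0, top D: go to q_2, push ε → (q_2, 1000000, Z)
No transition for (q_2, 1, top Z); M blocks with input 1000000 remaining.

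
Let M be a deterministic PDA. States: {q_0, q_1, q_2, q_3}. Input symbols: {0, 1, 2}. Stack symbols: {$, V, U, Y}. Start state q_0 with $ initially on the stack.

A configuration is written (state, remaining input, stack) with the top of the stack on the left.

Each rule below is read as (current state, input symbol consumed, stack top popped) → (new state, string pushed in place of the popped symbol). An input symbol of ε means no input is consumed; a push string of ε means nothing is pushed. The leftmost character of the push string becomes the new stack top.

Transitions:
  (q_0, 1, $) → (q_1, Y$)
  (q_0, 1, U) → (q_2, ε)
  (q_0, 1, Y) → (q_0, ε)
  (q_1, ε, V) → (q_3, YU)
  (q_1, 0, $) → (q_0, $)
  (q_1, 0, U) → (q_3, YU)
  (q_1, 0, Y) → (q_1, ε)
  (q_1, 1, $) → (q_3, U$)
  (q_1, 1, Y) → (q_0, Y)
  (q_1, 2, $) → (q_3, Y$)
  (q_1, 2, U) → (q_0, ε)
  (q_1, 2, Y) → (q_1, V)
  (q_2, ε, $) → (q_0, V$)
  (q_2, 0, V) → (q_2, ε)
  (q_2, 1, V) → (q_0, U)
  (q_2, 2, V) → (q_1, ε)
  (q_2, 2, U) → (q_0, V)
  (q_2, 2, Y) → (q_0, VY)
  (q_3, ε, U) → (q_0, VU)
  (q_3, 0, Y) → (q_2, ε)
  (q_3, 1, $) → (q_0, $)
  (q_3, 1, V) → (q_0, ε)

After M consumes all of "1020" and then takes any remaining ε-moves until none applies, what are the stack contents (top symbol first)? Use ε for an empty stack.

V$

(q_0, 1020, $)
  read 1, top $: go to q_1, push Y$ → (q_1, 020, Y$)
  read 0, top Y: go to q_1, push ε → (q_1, 20, $)
  read 2, top $: go to q_3, push Y$ → (q_3, 0, Y$)
  read 0, top Y: go to q_2, push ε → (q_2, ε, $)
  ε-move, top $: go to q_0, push V$ → (q_0, ε, V$)
All input consumed in state q_0 with stack V$.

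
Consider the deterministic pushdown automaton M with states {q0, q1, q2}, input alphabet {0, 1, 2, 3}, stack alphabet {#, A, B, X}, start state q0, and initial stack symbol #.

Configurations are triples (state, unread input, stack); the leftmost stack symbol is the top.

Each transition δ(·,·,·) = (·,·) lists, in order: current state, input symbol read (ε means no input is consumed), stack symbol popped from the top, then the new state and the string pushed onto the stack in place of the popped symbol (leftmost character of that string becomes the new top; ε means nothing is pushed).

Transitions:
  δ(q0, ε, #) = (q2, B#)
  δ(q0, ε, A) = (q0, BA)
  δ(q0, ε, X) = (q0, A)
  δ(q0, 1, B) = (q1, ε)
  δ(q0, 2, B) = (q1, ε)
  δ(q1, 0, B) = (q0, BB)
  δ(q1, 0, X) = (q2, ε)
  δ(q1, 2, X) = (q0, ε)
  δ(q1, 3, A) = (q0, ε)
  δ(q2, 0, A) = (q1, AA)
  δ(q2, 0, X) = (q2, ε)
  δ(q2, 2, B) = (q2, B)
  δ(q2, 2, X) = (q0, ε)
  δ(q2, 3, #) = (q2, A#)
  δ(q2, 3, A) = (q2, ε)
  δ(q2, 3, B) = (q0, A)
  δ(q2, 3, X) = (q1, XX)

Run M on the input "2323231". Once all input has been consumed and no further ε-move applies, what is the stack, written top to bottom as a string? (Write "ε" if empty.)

(q0, 2323231, #)
  ε-move, top #: go to q2, push B# → (q2, 2323231, B#)
  read 2, top B: go to q2, push B → (q2, 323231, B#)
  read 3, top B: go to q0, push A → (q0, 23231, A#)
  ε-move, top A: go to q0, push BA → (q0, 23231, BA#)
  read 2, top B: go to q1, push ε → (q1, 3231, A#)
  read 3, top A: go to q0, push ε → (q0, 231, #)
  ε-move, top #: go to q2, push B# → (q2, 231, B#)
  read 2, top B: go to q2, push B → (q2, 31, B#)
  read 3, top B: go to q0, push A → (q0, 1, A#)
  ε-move, top A: go to q0, push BA → (q0, 1, BA#)
  read 1, top B: go to q1, push ε → (q1, ε, A#)
All input consumed in state q1 with stack A#.

A#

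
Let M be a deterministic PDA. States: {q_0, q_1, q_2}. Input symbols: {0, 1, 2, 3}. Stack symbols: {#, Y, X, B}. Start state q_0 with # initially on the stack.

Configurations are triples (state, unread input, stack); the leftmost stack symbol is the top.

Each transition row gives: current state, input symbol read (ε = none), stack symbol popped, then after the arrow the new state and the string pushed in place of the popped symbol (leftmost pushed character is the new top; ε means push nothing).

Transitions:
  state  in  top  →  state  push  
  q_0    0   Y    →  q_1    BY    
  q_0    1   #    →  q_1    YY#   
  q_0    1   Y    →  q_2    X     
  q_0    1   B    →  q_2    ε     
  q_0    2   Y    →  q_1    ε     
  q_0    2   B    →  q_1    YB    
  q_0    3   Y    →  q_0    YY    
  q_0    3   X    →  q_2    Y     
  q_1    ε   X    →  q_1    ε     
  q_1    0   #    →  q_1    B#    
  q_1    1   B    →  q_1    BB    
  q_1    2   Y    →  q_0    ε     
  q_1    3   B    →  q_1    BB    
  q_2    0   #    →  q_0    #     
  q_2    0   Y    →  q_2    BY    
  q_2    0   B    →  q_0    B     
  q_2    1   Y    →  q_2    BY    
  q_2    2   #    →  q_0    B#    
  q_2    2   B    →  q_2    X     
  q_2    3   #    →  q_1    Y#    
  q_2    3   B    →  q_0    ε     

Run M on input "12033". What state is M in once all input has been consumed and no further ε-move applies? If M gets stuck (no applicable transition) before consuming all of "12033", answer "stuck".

(q_0, 12033, #) ⊢ (q_1, 2033, YY#) ⊢ (q_0, 033, Y#) ⊢ (q_1, 33, BY#) ⊢ (q_1, 3, BBY#) ⊢ (q_1, ε, BBBY#)
All input consumed; M is in state q_1.

q_1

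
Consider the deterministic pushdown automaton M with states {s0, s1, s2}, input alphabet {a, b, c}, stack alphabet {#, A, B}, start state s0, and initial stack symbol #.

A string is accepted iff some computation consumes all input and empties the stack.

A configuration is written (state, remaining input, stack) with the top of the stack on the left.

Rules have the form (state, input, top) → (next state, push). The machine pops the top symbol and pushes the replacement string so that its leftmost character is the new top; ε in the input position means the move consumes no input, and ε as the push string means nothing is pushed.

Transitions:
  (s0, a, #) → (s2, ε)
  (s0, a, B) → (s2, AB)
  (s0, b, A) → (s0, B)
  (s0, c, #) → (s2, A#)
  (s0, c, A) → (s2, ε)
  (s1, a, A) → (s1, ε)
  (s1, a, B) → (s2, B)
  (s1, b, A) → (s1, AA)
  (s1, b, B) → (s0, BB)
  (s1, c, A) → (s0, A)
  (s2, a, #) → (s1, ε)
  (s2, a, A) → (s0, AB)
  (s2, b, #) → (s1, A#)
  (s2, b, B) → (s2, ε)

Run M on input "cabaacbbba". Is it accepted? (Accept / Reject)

(s0, cabaacbbba, #) ⊢ (s2, abaacbbba, A#) ⊢ (s0, baacbbba, AB#) ⊢ (s0, aacbbba, BB#) ⊢ (s2, acbbba, ABB#) ⊢ (s0, cbbba, ABBB#) ⊢ (s2, bbba, BBB#) ⊢ (s2, bba, BB#) ⊢ (s2, ba, B#) ⊢ (s2, a, #) ⊢ (s1, ε, ε)
All input consumed and the stack is empty.

Accept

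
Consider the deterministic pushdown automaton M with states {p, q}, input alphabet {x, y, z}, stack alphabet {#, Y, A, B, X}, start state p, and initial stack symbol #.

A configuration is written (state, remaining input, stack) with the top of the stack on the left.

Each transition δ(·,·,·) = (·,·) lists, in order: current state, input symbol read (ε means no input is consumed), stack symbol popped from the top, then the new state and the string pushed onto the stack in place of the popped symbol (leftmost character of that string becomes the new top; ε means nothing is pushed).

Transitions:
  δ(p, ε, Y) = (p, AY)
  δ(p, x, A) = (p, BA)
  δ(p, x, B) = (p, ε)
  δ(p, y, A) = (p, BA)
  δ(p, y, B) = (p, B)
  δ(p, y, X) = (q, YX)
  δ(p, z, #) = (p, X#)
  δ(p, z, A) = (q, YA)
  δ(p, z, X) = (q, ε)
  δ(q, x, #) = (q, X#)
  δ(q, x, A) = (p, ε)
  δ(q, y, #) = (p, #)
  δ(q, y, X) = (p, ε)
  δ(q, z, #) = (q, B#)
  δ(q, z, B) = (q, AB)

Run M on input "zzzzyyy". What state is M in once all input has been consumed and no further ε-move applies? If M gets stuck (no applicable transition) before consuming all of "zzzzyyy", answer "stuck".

stuck

(p, zzzzyyy, #)
  read z, top #: go to p, push X# → (p, zzzyyy, X#)
  read z, top X: go to q, push ε → (q, zzyyy, #)
  read z, top #: go to q, push B# → (q, zyyy, B#)
  read z, top B: go to q, push AB → (q, yyy, AB#)
No transition for (q, y, top A); M blocks with input yyy remaining.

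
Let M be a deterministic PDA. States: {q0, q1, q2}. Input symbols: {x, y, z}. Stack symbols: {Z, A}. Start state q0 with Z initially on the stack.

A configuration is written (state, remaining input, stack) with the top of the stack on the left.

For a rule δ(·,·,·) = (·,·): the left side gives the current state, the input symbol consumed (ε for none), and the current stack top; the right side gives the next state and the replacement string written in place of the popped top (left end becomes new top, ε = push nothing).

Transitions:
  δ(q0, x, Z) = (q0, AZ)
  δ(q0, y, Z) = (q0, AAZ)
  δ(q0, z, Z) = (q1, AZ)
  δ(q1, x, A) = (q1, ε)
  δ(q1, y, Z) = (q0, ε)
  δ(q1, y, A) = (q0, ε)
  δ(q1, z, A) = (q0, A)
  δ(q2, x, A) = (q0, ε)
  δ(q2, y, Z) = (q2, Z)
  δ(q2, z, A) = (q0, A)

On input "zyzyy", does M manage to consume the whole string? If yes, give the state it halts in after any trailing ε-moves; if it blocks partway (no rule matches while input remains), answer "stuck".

q0

(q0, zyzyy, Z) ⊢ (q1, yzyy, AZ) ⊢ (q0, zyy, Z) ⊢ (q1, yy, AZ) ⊢ (q0, y, Z) ⊢ (q0, ε, AAZ)
All input consumed; M is in state q0.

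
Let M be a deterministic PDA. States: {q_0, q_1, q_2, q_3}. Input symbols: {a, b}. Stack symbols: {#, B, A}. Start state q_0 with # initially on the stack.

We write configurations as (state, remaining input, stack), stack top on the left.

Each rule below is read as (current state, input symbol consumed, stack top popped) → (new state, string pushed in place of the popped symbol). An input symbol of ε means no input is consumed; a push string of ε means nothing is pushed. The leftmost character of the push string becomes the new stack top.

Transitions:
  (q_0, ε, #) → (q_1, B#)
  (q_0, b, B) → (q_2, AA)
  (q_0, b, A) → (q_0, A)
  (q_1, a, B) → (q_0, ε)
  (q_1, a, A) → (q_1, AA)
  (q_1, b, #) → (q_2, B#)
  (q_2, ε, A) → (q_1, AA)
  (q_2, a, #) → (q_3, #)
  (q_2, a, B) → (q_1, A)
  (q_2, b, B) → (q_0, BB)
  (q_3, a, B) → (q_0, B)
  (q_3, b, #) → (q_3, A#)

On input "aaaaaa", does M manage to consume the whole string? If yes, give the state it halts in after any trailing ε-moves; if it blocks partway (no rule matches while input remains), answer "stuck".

(q_0, aaaaaa, #)
  ε-move, top #: go to q_1, push B# → (q_1, aaaaaa, B#)
  read a, top B: go to q_0, push ε → (q_0, aaaaa, #)
  ε-move, top #: go to q_1, push B# → (q_1, aaaaa, B#)
  read a, top B: go to q_0, push ε → (q_0, aaaa, #)
  ε-move, top #: go to q_1, push B# → (q_1, aaaa, B#)
  read a, top B: go to q_0, push ε → (q_0, aaa, #)
  ε-move, top #: go to q_1, push B# → (q_1, aaa, B#)
  read a, top B: go to q_0, push ε → (q_0, aa, #)
  ε-move, top #: go to q_1, push B# → (q_1, aa, B#)
  read a, top B: go to q_0, push ε → (q_0, a, #)
  ε-move, top #: go to q_1, push B# → (q_1, a, B#)
  read a, top B: go to q_0, push ε → (q_0, ε, #)
  ε-move, top #: go to q_1, push B# → (q_1, ε, B#)
All input consumed; M is in state q_1.

q_1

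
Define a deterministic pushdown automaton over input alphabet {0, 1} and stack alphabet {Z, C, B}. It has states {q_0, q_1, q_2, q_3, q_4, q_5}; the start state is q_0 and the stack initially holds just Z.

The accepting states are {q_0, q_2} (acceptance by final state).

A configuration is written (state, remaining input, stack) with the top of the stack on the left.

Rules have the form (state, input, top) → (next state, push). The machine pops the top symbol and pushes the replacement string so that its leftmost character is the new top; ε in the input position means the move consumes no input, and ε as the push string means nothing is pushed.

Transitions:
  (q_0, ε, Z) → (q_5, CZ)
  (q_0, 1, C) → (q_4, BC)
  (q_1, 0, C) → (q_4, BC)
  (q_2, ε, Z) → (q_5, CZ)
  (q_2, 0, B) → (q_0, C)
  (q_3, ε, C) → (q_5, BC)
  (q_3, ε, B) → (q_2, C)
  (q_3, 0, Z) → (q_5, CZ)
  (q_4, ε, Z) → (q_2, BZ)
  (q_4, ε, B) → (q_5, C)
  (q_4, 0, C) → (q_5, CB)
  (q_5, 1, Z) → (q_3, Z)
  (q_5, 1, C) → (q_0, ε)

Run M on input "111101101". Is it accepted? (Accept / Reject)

(q_0, 111101101, Z)
  ε-move, top Z: go to q_5, push CZ → (q_5, 111101101, CZ)
  read 1, top C: go to q_0, push ε → (q_0, 11101101, Z)
  ε-move, top Z: go to q_5, push CZ → (q_5, 11101101, CZ)
  read 1, top C: go to q_0, push ε → (q_0, 1101101, Z)
  ε-move, top Z: go to q_5, push CZ → (q_5, 1101101, CZ)
  read 1, top C: go to q_0, push ε → (q_0, 101101, Z)
  ε-move, top Z: go to q_5, push CZ → (q_5, 101101, CZ)
  read 1, top C: go to q_0, push ε → (q_0, 01101, Z)
  ε-move, top Z: go to q_5, push CZ → (q_5, 01101, CZ)
No transition applies at (q_5, 01101, CZ); input not fully consumed.

Reject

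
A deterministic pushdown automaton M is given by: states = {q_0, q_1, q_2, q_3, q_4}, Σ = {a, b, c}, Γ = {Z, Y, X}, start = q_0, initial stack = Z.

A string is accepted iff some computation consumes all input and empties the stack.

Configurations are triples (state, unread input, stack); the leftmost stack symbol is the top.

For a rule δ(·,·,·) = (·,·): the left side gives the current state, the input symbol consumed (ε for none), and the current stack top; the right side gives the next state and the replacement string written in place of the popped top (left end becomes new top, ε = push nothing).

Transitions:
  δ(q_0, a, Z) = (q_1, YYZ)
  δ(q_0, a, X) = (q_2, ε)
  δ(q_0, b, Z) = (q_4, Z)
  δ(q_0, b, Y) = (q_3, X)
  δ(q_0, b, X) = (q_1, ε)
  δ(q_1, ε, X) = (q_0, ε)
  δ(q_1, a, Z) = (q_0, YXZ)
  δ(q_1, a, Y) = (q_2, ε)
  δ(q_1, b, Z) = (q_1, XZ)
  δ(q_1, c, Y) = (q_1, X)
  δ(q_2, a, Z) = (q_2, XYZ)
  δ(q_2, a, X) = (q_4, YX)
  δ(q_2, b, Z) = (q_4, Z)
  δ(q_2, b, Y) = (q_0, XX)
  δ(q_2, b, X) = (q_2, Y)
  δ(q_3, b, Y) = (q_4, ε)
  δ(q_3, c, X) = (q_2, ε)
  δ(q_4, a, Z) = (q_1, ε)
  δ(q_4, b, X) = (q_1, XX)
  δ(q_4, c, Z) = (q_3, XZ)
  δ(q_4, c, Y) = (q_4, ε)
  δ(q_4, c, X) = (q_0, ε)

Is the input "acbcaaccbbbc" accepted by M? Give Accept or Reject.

Reject

(q_0, acbcaaccbbbc, Z)
  read a, top Z: go to q_1, push YYZ → (q_1, cbcaaccbbbc, YYZ)
  read c, top Y: go to q_1, push X → (q_1, bcaaccbbbc, XYZ)
  ε-move, top X: go to q_0, push ε → (q_0, bcaaccbbbc, YZ)
  read b, top Y: go to q_3, push X → (q_3, caaccbbbc, XZ)
  read c, top X: go to q_2, push ε → (q_2, aaccbbbc, Z)
  read a, top Z: go to q_2, push XYZ → (q_2, accbbbc, XYZ)
  read a, top X: go to q_4, push YX → (q_4, ccbbbc, YXYZ)
  read c, top Y: go to q_4, push ε → (q_4, cbbbc, XYZ)
  read c, top X: go to q_0, push ε → (q_0, bbbc, YZ)
  read b, top Y: go to q_3, push X → (q_3, bbc, XZ)
No transition applies at (q_3, bbc, XZ); input not fully consumed.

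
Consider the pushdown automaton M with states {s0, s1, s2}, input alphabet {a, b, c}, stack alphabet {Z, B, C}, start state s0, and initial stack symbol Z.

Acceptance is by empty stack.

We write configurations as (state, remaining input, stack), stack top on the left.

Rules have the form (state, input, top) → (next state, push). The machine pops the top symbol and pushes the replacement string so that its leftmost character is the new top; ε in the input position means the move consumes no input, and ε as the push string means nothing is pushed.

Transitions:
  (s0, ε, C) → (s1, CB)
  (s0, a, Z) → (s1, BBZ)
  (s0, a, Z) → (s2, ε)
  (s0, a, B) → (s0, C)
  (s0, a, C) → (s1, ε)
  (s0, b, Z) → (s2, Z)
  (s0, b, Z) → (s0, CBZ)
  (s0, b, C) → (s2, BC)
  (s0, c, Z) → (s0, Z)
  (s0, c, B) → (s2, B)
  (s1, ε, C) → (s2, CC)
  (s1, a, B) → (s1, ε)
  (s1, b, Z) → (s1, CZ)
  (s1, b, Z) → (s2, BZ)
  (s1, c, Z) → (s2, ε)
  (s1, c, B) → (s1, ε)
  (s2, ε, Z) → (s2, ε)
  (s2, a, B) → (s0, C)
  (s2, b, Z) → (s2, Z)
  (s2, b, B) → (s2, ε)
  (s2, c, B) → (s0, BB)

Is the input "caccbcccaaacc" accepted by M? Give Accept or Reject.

Accept

One accepting computation: (s0, caccbcccaaacc, Z) ⊢ (s0, accbcccaaacc, Z) ⊢ (s1, ccbcccaaacc, BBZ) ⊢ (s1, cbcccaaacc, BZ) ⊢ (s1, bcccaaacc, Z) ⊢ (s2, cccaaacc, BZ) ⊢ (s0, ccaaacc, BBZ) ⊢ (s2, caaacc, BBZ) ⊢ (s0, aaacc, BBBZ) ⊢ (s0, aacc, CBBZ) ⊢ (s1, acc, BBZ) ⊢ (s1, cc, BZ) ⊢ (s1, c, Z) ⊢ (s2, ε, ε)
All input consumed and the stack is empty.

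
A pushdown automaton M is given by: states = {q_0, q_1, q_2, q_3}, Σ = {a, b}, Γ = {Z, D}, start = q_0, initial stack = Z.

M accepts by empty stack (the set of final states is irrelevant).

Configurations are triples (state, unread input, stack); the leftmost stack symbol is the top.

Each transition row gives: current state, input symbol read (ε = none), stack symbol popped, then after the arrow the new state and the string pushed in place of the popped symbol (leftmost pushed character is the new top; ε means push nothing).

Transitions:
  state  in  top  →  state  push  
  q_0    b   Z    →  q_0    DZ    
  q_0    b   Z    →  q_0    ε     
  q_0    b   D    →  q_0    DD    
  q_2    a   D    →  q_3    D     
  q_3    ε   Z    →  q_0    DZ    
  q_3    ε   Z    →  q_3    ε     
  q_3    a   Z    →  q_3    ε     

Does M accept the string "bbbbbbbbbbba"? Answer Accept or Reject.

No computation consumes all input and empties the stack.

Reject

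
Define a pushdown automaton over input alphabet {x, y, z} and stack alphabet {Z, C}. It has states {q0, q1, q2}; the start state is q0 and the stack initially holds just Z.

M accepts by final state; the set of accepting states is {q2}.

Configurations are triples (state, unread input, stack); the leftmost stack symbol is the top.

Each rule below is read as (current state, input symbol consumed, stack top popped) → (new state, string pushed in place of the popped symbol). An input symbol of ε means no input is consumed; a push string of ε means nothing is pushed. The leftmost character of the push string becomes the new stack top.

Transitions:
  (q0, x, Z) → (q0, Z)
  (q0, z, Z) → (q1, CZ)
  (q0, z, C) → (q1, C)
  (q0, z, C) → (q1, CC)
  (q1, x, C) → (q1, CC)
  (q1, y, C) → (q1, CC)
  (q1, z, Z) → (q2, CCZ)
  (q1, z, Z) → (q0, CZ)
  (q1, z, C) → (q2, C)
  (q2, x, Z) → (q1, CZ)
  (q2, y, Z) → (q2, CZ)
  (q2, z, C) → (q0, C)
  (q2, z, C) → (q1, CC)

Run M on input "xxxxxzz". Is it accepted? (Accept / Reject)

Accept

One accepting computation: (q0, xxxxxzz, Z) ⊢ (q0, xxxxzz, Z) ⊢ (q0, xxxzz, Z) ⊢ (q0, xxzz, Z) ⊢ (q0, xzz, Z) ⊢ (q0, zz, Z) ⊢ (q1, z, CZ) ⊢ (q2, ε, CZ)
All input consumed and state q2 ∈ F.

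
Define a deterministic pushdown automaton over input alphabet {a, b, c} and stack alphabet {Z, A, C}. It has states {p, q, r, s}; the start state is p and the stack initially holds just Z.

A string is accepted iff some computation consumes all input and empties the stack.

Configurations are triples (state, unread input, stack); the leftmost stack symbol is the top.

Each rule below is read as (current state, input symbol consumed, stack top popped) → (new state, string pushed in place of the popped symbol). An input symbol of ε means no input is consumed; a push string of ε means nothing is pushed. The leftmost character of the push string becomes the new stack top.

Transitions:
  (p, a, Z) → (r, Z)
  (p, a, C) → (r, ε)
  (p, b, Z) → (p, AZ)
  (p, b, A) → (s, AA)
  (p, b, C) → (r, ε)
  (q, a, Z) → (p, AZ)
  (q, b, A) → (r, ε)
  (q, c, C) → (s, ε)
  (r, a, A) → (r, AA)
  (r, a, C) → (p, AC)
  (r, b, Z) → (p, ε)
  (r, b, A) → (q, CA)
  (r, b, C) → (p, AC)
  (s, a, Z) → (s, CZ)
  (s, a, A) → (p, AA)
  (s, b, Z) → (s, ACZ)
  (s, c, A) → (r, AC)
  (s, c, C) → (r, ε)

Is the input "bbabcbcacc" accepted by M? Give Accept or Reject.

(p, bbabcbcacc, Z)
  read b, top Z: go to p, push AZ → (p, babcbcacc, AZ)
  read b, top A: go to s, push AA → (s, abcbcacc, AAZ)
  read a, top A: go to p, push AA → (p, bcbcacc, AAAZ)
  read b, top A: go to s, push AA → (s, cbcacc, AAAAZ)
  read c, top A: go to r, push AC → (r, bcacc, ACAAAZ)
  read b, top A: go to q, push CA → (q, cacc, CACAAAZ)
  read c, top C: go to s, push ε → (s, acc, ACAAAZ)
  read a, top A: go to p, push AA → (p, cc, AACAAAZ)
No transition applies at (p, cc, AACAAAZ); input not fully consumed.

Reject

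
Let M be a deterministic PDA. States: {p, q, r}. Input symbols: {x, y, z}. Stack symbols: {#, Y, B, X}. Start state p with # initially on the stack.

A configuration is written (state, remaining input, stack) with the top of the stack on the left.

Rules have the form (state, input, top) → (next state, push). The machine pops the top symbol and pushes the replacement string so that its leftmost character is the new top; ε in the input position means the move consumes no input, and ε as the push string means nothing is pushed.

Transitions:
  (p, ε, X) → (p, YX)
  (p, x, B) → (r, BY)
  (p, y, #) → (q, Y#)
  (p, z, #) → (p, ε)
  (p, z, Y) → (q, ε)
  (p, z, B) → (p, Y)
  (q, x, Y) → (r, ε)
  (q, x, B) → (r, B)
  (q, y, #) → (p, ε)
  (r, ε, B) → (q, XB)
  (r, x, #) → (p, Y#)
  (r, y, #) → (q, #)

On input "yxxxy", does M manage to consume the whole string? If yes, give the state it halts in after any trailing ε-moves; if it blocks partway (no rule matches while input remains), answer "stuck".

(p, yxxxy, #)
  read y, top #: go to q, push Y# → (q, xxxy, Y#)
  read x, top Y: go to r, push ε → (r, xxy, #)
  read x, top #: go to p, push Y# → (p, xy, Y#)
No transition for (p, x, top Y); M blocks with input xy remaining.

stuck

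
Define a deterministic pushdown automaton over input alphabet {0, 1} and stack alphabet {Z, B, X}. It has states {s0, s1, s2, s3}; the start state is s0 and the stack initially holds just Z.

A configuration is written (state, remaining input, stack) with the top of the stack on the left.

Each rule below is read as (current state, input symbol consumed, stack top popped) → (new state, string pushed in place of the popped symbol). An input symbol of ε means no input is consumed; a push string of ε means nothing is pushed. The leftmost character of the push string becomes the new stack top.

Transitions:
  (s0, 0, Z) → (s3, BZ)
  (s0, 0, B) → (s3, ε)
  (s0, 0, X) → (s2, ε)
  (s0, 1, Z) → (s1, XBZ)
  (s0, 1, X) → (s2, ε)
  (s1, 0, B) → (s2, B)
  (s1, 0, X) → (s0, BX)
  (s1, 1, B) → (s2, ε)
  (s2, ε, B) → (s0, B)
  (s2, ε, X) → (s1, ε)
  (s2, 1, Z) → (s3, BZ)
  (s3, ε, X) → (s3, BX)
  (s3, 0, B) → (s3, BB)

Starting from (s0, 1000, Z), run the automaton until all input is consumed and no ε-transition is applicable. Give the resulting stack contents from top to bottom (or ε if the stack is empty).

BBXBZ

(s0, 1000, Z) ⊢ (s1, 000, XBZ) ⊢ (s0, 00, BXBZ) ⊢ (s3, 0, XBZ) ⊢ (s3, 0, BXBZ) ⊢ (s3, ε, BBXBZ)
All input consumed in state s3 with stack BBXBZ.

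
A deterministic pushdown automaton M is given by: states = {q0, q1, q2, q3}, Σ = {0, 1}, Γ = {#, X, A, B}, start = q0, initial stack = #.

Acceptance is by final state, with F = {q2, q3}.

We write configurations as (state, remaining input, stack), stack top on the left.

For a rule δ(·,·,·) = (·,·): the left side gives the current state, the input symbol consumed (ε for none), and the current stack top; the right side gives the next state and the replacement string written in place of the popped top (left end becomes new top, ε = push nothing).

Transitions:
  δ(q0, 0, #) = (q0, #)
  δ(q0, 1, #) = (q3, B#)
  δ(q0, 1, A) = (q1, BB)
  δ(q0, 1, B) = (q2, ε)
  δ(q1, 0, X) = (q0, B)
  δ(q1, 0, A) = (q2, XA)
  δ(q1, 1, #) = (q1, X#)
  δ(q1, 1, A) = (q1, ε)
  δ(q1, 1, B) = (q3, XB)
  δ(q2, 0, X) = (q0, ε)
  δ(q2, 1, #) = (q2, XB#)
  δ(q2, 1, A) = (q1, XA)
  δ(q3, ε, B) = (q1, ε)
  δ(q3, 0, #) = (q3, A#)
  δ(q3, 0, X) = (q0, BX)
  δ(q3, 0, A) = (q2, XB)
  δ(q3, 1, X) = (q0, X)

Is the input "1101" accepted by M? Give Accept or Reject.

(q0, 1101, #)
  read 1, top #: go to q3, push B# → (q3, 101, B#)
  ε-move, top B: go to q1, push ε → (q1, 101, #)
  read 1, top #: go to q1, push X# → (q1, 01, X#)
  read 0, top X: go to q0, push B → (q0, 1, B#)
  read 1, top B: go to q2, push ε → (q2, ε, #)
All input consumed; state q2 ∈ F.

Accept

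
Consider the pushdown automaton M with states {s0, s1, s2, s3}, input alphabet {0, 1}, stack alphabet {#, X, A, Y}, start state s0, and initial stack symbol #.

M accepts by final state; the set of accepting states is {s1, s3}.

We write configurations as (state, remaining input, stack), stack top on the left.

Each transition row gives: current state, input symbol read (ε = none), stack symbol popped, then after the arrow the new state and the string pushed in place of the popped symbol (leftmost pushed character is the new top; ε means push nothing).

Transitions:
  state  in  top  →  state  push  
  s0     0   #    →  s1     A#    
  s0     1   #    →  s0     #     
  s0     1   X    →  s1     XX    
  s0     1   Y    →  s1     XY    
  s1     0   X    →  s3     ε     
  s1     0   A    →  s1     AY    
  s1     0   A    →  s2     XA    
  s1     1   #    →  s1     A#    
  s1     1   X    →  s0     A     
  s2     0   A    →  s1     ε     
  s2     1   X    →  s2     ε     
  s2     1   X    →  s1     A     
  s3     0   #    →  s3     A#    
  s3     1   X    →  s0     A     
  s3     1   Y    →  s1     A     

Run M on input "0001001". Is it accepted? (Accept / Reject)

Accept

One accepting computation: (s0, 0001001, #) ⊢ (s1, 001001, A#) ⊢ (s1, 01001, AY#) ⊢ (s2, 1001, XAY#) ⊢ (s1, 001, AAY#) ⊢ (s1, 01, AYAY#) ⊢ (s2, 1, XAYAY#) ⊢ (s1, ε, AAYAY#)
All input consumed and state s1 ∈ F.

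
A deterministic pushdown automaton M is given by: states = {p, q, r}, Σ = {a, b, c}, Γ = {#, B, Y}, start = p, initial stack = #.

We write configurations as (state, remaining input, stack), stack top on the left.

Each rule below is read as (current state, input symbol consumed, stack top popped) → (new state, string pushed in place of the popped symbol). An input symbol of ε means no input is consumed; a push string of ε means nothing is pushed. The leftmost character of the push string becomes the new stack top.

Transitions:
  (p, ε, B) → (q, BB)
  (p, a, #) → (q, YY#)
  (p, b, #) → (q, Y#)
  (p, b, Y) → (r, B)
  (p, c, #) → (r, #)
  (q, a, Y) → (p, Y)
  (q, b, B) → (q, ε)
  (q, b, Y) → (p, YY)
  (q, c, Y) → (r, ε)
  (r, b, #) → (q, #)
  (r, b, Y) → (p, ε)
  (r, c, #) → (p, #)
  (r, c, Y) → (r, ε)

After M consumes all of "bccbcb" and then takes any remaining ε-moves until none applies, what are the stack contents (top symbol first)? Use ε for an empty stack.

(p, bccbcb, #)
  read b, top #: go to q, push Y# → (q, ccbcb, Y#)
  read c, top Y: go to r, push ε → (r, cbcb, #)
  read c, top #: go to p, push # → (p, bcb, #)
  read b, top #: go to q, push Y# → (q, cb, Y#)
  read c, top Y: go to r, push ε → (r, b, #)
  read b, top #: go to q, push # → (q, ε, #)
All input consumed in state q with stack #.

#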